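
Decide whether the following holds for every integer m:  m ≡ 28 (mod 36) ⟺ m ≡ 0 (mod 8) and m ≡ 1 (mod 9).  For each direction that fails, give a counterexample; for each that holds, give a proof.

(⇒) fails; (⇐) holds.

(⟹) This fails: m = 28 gives 28 ≡ 28 (mod 36) but 28 ≡ 4 (mod 8), so the conjunction on the right does not hold.

(⟸) Conversely, if m ≡ 0 (mod 8) and m ≡ 1 (mod 9), then by the Chinese remainder theorem m ≡ 64 (mod 72). Since 64 ≡ 28 (mod 36) and 36 ∣ 72, we get m ≡ 28 (mod 36).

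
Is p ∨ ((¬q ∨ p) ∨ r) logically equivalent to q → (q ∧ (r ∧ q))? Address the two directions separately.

(⇒) fails; (⇐) holds.

(⟹) This fails. Under p = T, q = T, r = F, the left side is true but the right side is false.

(⟸) Assume the antecedent. If q is true, the antecedent forces (p = F, q = T, r = T) or (p = T, q = T, r = T), and p ∨ ((¬q ∨ p) ∨ r) holds there. If q is false, p ∨ ((¬q ∨ p) ∨ r) reduces to true regardless of the other variables. Either way p ∨ ((¬q ∨ p) ∨ r) holds.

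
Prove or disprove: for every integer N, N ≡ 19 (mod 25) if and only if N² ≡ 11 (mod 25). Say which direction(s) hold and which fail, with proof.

[⇒] Suppose N ≡ 19 (mod 25). Write N = 25j + 19. Then (25j + 19)² = 625j² + 950j + 361 = 25(25j² + 38j + 14) + 11, so N² ≡ 11 (mod 25).

[⇐] This fails: take N = 6. Then 6² = 36 ≡ 11 (mod 25), yet 6 ≡ 6 (mod 25), not 19.

Only the forward implication holds.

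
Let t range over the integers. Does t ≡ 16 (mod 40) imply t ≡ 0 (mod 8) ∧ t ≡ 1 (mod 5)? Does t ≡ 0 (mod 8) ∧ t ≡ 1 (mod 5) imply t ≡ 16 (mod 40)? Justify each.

(⇐) If t ≡ 0 (mod 8) and t ≡ 1 (mod 5), then by the Chinese remainder theorem t ≡ 16 (mod 40). This is exactly t ≡ 16 (mod 40).

(⇒) Suppose t ≡ 16 (mod 40); write t = 40j + 16. Since 8 ∣ 40, reducing mod 8 gives t ≡ 16 ≡ 0 (mod 8); since 5 ∣ 40, reducing mod 5 gives t ≡ 16 ≡ 1 (mod 5).

The biconditional holds.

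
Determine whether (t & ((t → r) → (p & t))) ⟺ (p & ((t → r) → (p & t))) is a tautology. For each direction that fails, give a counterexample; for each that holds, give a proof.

Only the converse holds.

(⇒) This fails. Under p = F, t = T, r = F, the left side is true but the right side is false.

(⇐) Assume the antecedent. If p is true, the antecedent forces (p = T, t = T, r = F) or (p = T, t = T, r = T), and t & ((t → r) → (p & t)) holds there. If p is false, the antecedent cannot hold. Either way t & ((t → r) → (p & t)) holds.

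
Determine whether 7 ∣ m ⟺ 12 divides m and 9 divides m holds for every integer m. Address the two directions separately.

[⇒] This fails: take m = 7. Certainly 7 ∣ 7, but 12 ∤ 7.

[⇐] This fails: take m = 36. Both 12 ∣ 36 and 9 ∣ 36, yet 36 is not a multiple of 7 (since 36 = 5·7 + 1), so 7 ∤ 36.

Neither implication holds.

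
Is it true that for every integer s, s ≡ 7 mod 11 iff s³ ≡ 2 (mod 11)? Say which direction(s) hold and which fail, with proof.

Forward direction. Suppose s ≡ 7 mod 11. Write s = 11j + 7. Then (11j + 7)³ = 1331j³ + 2541j² + 1617j + 343 = 11(121j³ + 231j² + 147j + 31) + 2, so s³ ≡ 2 (mod 11).

Converse. Suppose s³ ≡ 2 (mod 11). The only residue r in {0, …, 10} with r³ ≡ 2 (mod 11) is r = 7, so s ≡ 7 (mod 11).

Both implications hold.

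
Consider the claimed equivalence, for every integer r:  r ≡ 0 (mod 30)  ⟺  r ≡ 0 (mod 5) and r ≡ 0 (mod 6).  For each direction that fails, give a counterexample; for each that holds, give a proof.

Both directions hold.

(⇐) If r ≡ 0 (mod 5) and r ≡ 0 (mod 6), then by the Chinese remainder theorem r ≡ 0 (mod 30). This is exactly r ≡ 0 (mod 30).

(⇒) Suppose r ≡ 0 (mod 30); write r = 30j + 0. Since 5 ∣ 30, reducing mod 5 gives r ≡ 0 (mod 5); since 6 ∣ 30, reducing mod 6 gives r ≡ 0 (mod 6).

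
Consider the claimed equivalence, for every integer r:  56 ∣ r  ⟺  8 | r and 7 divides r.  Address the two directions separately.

Both directions hold.

[⇒] If 56 ∣ r, write r = 56q. Since 56 = 7·8, r = 8·(7q), so 8 ∣ r; and since 56 = 8·7, r = 7·(8q), so 7 ∣ r.

[⇐] Suppose 8 ∣ r and 7 ∣ r. Any common multiple of 8 and 7 is a multiple of their lcm; here gcd(8, 7) = 1, so lcm(8, 7) = 8·7 = 56, so 56 ∣ r.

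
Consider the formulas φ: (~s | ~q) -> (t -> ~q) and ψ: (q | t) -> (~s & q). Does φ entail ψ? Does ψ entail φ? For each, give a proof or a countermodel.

Neither implication holds.

Forward direction. This fails. Under q = F, t = T, s = F, the left side is true but the right side is false.

Converse. This fails. Under q = T, t = T, s = F, the left side is false but the right side is true.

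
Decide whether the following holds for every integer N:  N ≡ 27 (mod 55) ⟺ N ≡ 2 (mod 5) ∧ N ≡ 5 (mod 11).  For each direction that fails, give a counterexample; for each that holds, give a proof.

The biconditional holds.

(⟸) If N ≡ 2 (mod 5) and N ≡ 5 (mod 11), then by the Chinese remainder theorem N ≡ 27 (mod 55). This is exactly N ≡ 27 (mod 55).

(⟹) Suppose N ≡ 27 (mod 55); write N = 55j + 27. Since 5 ∣ 55, reducing mod 5 gives N ≡ 27 ≡ 2 (mod 5); since 11 ∣ 55, reducing mod 11 gives N ≡ 27 ≡ 5 (mod 11).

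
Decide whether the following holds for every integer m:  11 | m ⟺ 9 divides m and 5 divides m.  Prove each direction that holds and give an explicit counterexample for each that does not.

Both directions fail.

[⇒] This fails: take m = 11. Certainly 11 ∣ 11, but 9 ∤ 11.

[⇐] This fails: take m = 45. Both 9 ∣ 45 and 5 ∣ 45, yet 45 is not a multiple of 11 (since 45 = 4·11 + 1), so 11 ∤ 45.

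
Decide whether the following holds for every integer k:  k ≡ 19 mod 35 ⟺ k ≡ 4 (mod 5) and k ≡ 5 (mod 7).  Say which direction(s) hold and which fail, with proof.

(⟹) Suppose k ≡ 19 (mod 35); write k = 35j + 19. Since 5 ∣ 35, reducing mod 5 gives k ≡ 19 ≡ 4 (mod 5); since 7 ∣ 35, reducing mod 7 gives k ≡ 19 ≡ 5 (mod 7).

(⟸) Conversely, if k ≡ 4 (mod 5) and k ≡ 5 (mod 7), then by the Chinese remainder theorem k ≡ 19 (mod 35). This is exactly k ≡ 19 (mod 35).

Both implications hold.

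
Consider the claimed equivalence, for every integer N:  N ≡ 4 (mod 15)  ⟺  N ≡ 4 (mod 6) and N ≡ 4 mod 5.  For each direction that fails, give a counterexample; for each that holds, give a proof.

(⇒) fails; (⇐) holds.

(⟹) This fails: N = 19 gives 19 ≡ 4 (mod 15) but 19 ≡ 1 (mod 6), so the conjunction on the right does not hold.

(⟸) Conversely, if N ≡ 4 (mod 6) and N ≡ 4 (mod 5), then by the Chinese remainder theorem N ≡ 4 (mod 30). Since 4 ≡ 4 (mod 15) and 15 ∣ 30, we get N ≡ 4 (mod 15).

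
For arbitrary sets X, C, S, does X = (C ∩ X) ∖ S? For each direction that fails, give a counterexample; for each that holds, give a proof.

(⟹) This inclusion fails. Take X = {1}, C = ∅, S = ∅; then 1 ∈ X but 1 ∉ (C ∩ X) ∖ S.

(⟸) Let x ∈ (C ∩ X) ∖ S. Then x ∈ X ∩ C and x ∉ S, from which x ∈ X.

(⊆) fails; (⊇) holds.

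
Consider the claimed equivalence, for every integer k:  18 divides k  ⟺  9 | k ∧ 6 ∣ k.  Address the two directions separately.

Both directions hold; the statement is true.

(←) Suppose 9 ∣ k and 6 ∣ k. Any common multiple of 9 and 6 is a multiple of their lcm; here lcm(9, 6) = 9·6/gcd(9, 6) = 54/3 = 18, so 18 ∣ k.

(→) If 18 ∣ k, write k = 18q. Since 18 = 2·9, k = 9·(2q), so 9 ∣ k; and since 18 = 3·6, k = 6·(3q), so 6 ∣ k.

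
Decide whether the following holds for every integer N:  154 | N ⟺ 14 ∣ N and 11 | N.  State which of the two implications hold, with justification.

Both implications hold.

[⇐] Suppose 14 ∣ N and 11 ∣ N. Any common multiple of 14 and 11 is a multiple of their lcm; here gcd(14, 11) = 1, so lcm(14, 11) = 14·11 = 154, so 154 ∣ N.

[⇒] If 154 ∣ N, write N = 154q. Since 154 = 11·14, N = 14·(11q), so 14 ∣ N; and since 154 = 14·11, N = 11·(14q), so 11 ∣ N.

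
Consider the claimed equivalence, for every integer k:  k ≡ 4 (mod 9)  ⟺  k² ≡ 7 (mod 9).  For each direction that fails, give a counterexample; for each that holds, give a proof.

[⇒] Suppose k ≡ 4 (mod 9). Write k = 9j + 4. Then (9j + 4)² = 81j² + 72j + 16 = 9(9j² + 8j + 1) + 7, so k² ≡ 7 (mod 9).

[⇐] This fails: take k = 5. Then 5² = 25 ≡ 7 (mod 9), yet 5 ≡ 5 (mod 9), not 4.

(⇒) holds; (⇐) fails.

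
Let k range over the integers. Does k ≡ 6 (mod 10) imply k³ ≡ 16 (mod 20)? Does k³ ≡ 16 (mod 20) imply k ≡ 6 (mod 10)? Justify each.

(⟹) Suppose k ≡ 6 (mod 10). Working modulo 20, k ∈ {6, 16}; for each such r, r³ ≡ 16 (mod 20).

(⟸) Conversely, the residues r modulo 20 with r³ ≡ 16 (mod 20) are exactly {6, 16}, and each is ≡ 6 (mod 10).

The biconditional holds.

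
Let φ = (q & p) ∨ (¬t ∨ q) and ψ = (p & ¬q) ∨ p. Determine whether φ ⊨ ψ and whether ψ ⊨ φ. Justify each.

Neither implication holds.

[⇒] This fails. Under t = F, q = F, p = F, the left side is true but the right side is false.

[⇐] This fails. Under t = T, q = F, p = T, the left side is false but the right side is true.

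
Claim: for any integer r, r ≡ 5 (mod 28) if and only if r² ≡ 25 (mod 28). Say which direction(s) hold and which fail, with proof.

The forward direction holds; the converse fails.

(⟹) Suppose r ≡ 5 (mod 28). Write r = 28j + 5. Then (28j + 5)² = 784j² + 280j + 25 = 28(28j² + 10j) + 25, so r² ≡ 25 (mod 28).

(⟸) This fails: take r = 9. Then 9² = 81 ≡ 25 (mod 28), yet 9 ≡ 9 (mod 28), not 5.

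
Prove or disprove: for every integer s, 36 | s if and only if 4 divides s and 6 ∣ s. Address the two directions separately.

Forward direction. If 36 ∣ s, write s = 36q. Since 36 = 9·4, s = 4·(9q), so 4 ∣ s; and since 36 = 6·6, s = 6·(6q), so 6 ∣ s.

Converse. This fails: take s = 12. Both 4 ∣ 12 and 6 ∣ 12, yet 12 is not a multiple of 36 (since 12 = 0·36 + 12), so 36 ∤ 12.

The forward direction holds; the converse fails.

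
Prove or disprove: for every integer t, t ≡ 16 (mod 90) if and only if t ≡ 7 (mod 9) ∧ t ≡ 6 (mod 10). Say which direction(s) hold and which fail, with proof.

[⇒] Suppose t ≡ 16 (mod 90); write t = 90j + 16. Since 9 ∣ 90, reducing mod 9 gives t ≡ 16 ≡ 7 (mod 9); since 10 ∣ 90, reducing mod 10 gives t ≡ 16 ≡ 6 (mod 10).

[⇐] Conversely, if t ≡ 7 (mod 9) and t ≡ 6 (mod 10), then by the Chinese remainder theorem t ≡ 16 (mod 90). This is exactly t ≡ 16 (mod 90).

The biconditional holds.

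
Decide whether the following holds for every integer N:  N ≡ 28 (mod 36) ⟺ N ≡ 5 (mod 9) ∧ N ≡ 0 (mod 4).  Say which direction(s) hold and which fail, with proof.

(⟹) This fails: N = 28 gives 28 ≡ 28 (mod 36) but 28 ≡ 1 (mod 9), so the conjunction on the right does not hold.

(⟸) This fails: N = 32 satisfies both congruences on the right (32 ≡ 5 mod 9 and 32 ≡ 0 mod 4) yet 32 ≡ 32 (mod 36), not 28.

Neither direction holds.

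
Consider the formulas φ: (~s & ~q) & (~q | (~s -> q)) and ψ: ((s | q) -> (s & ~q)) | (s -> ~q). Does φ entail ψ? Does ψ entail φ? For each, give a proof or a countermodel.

Forward direction. Assume the antecedent. If q is true, the antecedent cannot hold. If q is false, the consequent reduces to true regardless of the other variables. Either way the consequent holds.

Converse. This fails. Under q = T, s = F, the left side is false but the right side is true.

Only the forward implication holds.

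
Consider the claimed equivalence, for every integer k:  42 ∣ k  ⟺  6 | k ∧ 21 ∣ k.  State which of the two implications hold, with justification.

(⇐) Suppose 6 ∣ k and 21 ∣ k. Any common multiple of 6 and 21 is a multiple of their lcm; here lcm(6, 21) = 6·21/gcd(6, 21) = 126/3 = 42, so 42 ∣ k.

(⇒) If 42 ∣ k, write k = 42q. Since 42 = 7·6, k = 6·(7q), so 6 ∣ k; and since 42 = 2·21, k = 21·(2q), so 21 ∣ k.

Both implications hold.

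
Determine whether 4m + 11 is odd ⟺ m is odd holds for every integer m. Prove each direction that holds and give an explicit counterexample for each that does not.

Only the converse holds.

(⟹) This fails: take m = 4. Then 4m + 11 = 27, which is odd, yet m = 4 is even, not odd.

(⟸) Suppose m is odd. Since 4 is even, 4m is even for every m, so 4m + 11 has the same parity as 11, which is odd. Hence 4m + 11 is odd.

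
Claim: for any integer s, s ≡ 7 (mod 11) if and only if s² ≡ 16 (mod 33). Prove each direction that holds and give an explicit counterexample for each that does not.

(⇒) fails and (⇐) fails.

(⇒) This fails: take s = 18. Then 18 ≡ 7 (mod 11), but 18² = 324 ≡ 27 (mod 33), not 16.

(⇐) This fails: take s = 4. Then 4² = 16 ≡ 16 (mod 33), yet 4 ≡ 4 (mod 11), not 7.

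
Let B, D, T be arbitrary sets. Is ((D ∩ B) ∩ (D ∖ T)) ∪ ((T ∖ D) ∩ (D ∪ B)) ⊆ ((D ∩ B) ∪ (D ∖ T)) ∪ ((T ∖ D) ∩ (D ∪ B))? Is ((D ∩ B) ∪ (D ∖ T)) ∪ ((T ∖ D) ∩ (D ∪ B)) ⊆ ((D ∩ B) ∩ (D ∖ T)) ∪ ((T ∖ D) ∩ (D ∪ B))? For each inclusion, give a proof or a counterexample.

The sets are not equal: only the forward inclusion holds.

(⊇) This inclusion fails. Take B = ∅, D = {1}, T = ∅; then 1 ∈ ((D ∩ B) ∪ (D ∖ T)) ∪ ((T ∖ D) ∩ (D ∪ B)) but 1 ∉ ((D ∩ B) ∩ (D ∖ T)) ∪ ((T ∖ D) ∩ (D ∪ B)).

(⊆) Let x ∈ ((D ∩ B) ∩ (D ∖ T)) ∪ ((T ∖ D) ∩ (D ∪ B)). Then either x ∈ B ∩ D and x ∉ T; or x ∈ B ∩ T and x ∉ D. In each case x ∈ ((D ∩ B) ∪ (D ∖ T)) ∪ ((T ∖ D) ∩ (D ∪ B)), so ((D ∩ B) ∩ (D ∖ T)) ∪ ((T ∖ D) ∩ (D ∪ B)) ⊆ ((D ∩ B) ∪ (D ∖ T)) ∪ ((T ∖ D) ∩ (D ∪ B)).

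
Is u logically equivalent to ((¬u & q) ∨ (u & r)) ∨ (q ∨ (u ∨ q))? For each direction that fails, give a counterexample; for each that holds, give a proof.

[⇒] Assume the antecedent. If u is true, the consequent reduces to true regardless of the other variables. If u is false, the antecedent cannot hold. Either way the consequent holds.

[⇐] This fails. Under u = F, r = F, q = T, the left side is false but the right side is true.

Only the forward implication holds.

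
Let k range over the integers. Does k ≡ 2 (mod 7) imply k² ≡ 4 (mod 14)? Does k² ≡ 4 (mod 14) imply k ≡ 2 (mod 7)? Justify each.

(⇒) fails and (⇐) fails.

(⟹) This fails: take k = 9. Then 9 ≡ 2 (mod 7), but 9² = 81 ≡ 11 (mod 14), not 4.

(⟸) This fails: take k = 12. Then 12² = 144 ≡ 4 (mod 14), yet 12 ≡ 5 (mod 7), not 2.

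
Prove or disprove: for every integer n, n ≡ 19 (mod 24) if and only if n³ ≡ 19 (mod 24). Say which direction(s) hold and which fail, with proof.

(⟹) Suppose n ≡ 19 (mod 24). Write n = 24j + 19. Then (24j + 19)³ = 13824j³ + 32832j² + 25992j + 6859 = 24(576j³ + 1368j² + 1083j + 285) + 19, so n³ ≡ 19 (mod 24).

(⟸) Conversely, suppose n³ ≡ 19 (mod 24). The only residue r in {0, …, 23} with r³ ≡ 19 (mod 24) is r = 19, so n ≡ 19 (mod 24).

Both directions hold.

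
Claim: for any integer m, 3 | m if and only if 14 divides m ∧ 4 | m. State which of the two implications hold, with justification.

(⟹) This fails: take m = 3. Certainly 3 ∣ 3, but 14 ∤ 3.

(⟸) This fails: take m = 28. Both 14 ∣ 28 and 4 ∣ 28, yet 28 is not a multiple of 3 (since 28 = 9·3 + 1), so 3 ∤ 28.

Both directions fail.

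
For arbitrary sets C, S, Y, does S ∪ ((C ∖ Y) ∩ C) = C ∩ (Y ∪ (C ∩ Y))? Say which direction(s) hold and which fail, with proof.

Forward inclusion. This inclusion fails. Take C = {1}, S = ∅, Y = ∅; then 1 ∈ S ∪ ((C ∖ Y) ∩ C) but 1 ∉ C ∩ (Y ∪ (C ∩ Y)).

Reverse inclusion. This inclusion fails. Take C = {1}, S = ∅, Y = {1}; then 1 ∈ C ∩ (Y ∪ (C ∩ Y)) but 1 ∉ S ∪ ((C ∖ Y) ∩ C).

Both inclusions fail.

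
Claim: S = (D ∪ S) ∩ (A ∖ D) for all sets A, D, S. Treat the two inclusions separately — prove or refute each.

(⟹) This inclusion fails. Take A = ∅, D = ∅, S = {1}; then 1 ∈ S but 1 ∉ (D ∪ S) ∩ (A ∖ D).

(⟸) Let x ∈ (D ∪ S) ∩ (A ∖ D). Then x ∈ A ∩ S and x ∉ D, from which x ∈ S.

Only the reverse inclusion holds.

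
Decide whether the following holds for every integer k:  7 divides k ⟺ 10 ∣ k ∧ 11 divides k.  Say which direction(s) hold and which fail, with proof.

[⇒] This fails: take k = 7. Certainly 7 ∣ 7, but 10 ∤ 7.

[⇐] This fails: take k = 110. Both 10 ∣ 110 and 11 ∣ 110, yet 110 is not a multiple of 7 (since 110 = 15·7 + 5), so 7 ∤ 110.

Neither implication holds.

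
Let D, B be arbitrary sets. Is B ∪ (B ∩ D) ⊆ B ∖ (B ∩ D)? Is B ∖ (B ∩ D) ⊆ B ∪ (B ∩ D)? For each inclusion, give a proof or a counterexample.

(⊆) fails; (⊇) holds.

(⟹) This inclusion fails. Take D = {1}, B = {1}; then 1 ∈ B ∪ (B ∩ D) but 1 ∉ B ∖ (B ∩ D).

(⟸) Let x ∈ B ∖ (B ∩ D). Then x ∈ B and x ∉ D, from which x ∈ B ∪ (B ∩ D).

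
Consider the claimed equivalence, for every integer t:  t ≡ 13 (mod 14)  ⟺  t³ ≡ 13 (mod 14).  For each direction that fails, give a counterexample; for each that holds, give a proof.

(⟸) This fails: take t = 3. Then 3³ = 27 ≡ 13 (mod 14), yet 3 ≡ 3 (mod 14), not 13.

(⟹) Suppose t ≡ 13 (mod 14). Write t = 14j + 13. Then (14j + 13)³ = 2744j³ + 7644j² + 7098j + 2197 = 14(196j³ + 546j² + 507j + 156) + 13, so t³ ≡ 13 (mod 14).

Not equivalent: only (⇒) holds.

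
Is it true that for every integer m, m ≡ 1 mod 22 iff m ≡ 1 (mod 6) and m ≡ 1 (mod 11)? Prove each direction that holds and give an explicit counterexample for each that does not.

(⇒) fails; (⇐) holds.

(⇒) This fails: m = 45 gives 45 ≡ 1 (mod 22) but 45 ≡ 3 (mod 6), so the conjunction on the right does not hold.

(⇐) Conversely, if m ≡ 1 (mod 6) and m ≡ 1 (mod 11), then by the Chinese remainder theorem m ≡ 1 (mod 66). Since 1 ≡ 1 (mod 22) and 22 ∣ 66, we get m ≡ 1 (mod 22).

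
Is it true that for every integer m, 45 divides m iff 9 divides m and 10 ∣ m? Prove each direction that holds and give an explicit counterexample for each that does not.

(→) This fails: take m = 45. Certainly 45 ∣ 45, but 10 ∤ 45.

(←) Suppose 9 ∣ m and 10 ∣ m. Any common multiple of 9 and 10 is a multiple of their lcm; here gcd(9, 10) = 1, so lcm(9, 10) = 9·10 = 90, so 90 ∣ m. Since 45 ∣ 90, it follows that 45 ∣ m.

Not equivalent: only (⇐) holds.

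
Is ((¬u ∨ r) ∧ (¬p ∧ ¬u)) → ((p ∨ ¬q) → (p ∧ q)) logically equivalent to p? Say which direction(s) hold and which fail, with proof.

Only the reverse direction holds.

(⟹) This fails. Under p = F, q = T, r = F, u = F, the left side is true but the right side is false.

(⟸) Assume the antecedent. If p is true, the consequent reduces to true regardless of the other variables. If p is false, the antecedent cannot hold. Either way the consequent holds.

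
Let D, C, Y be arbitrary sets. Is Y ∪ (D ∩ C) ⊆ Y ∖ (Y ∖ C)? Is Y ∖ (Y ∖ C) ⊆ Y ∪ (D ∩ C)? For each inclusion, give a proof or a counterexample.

(⊆) fails; (⊇) holds.

(⊇) Let x ∈ Y ∖ (Y ∖ C). Then either x ∈ C ∩ Y and x ∉ D; or x ∈ D ∩ C ∩ Y. In each case x ∈ Y ∪ (D ∩ C), so Y ∖ (Y ∖ C) ⊆ Y ∪ (D ∩ C).

(⊆) This inclusion fails. Take D = {1}, C = {1}, Y = ∅; then 1 ∈ Y ∪ (D ∩ C) but 1 ∉ Y ∖ (Y ∖ C).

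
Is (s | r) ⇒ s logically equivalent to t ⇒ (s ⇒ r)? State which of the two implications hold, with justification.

[⇒] This fails. Under r = F, s = T, t = T, the left side is true but the right side is false.

[⇐] This fails. Under r = T, s = F, t = F, the left side is false but the right side is true.

(⇒) fails and (⇐) fails.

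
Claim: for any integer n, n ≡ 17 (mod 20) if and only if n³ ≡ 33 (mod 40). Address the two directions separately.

The forward direction fails; the converse holds.

Forward direction. This fails: take n = 37. Then 37 ≡ 17 (mod 20), but 37³ = 50653 ≡ 13 (mod 40), not 33.

Converse. The residues r modulo 40 with r³ ≡ 33 (mod 40) are exactly {17}, and each is ≡ 17 (mod 20).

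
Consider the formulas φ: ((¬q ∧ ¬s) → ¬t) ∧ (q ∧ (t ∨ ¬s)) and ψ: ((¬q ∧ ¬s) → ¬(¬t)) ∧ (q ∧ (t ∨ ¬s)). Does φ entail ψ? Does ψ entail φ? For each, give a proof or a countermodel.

Both directions hold; the statement is true.

Converse. Assume the antecedent. If s is true, the antecedent forces (s = T, t = T, q = T), and the consequent holds there. If s is false, the antecedent forces (s = F, t = F, q = T) or (s = F, t = T, q = T), and the consequent holds there. Either way the consequent holds.

Forward direction. Assume the antecedent. If s is true, the antecedent forces (s = T, t = T, q = T), and the consequent holds there. If s is false, the antecedent forces (s = F, t = F, q = T) or (s = F, t = T, q = T), and the consequent holds there. Either way the consequent holds.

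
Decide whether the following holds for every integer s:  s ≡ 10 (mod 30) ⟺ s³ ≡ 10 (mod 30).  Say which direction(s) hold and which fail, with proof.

[⇒] Suppose s ≡ 10 (mod 30). Write s = 30j + 10. Then (30j + 10)³ = 27000j³ + 27000j² + 9000j + 1000 = 30(900j³ + 900j² + 300j + 33) + 10, so s³ ≡ 10 (mod 30).

[⇐] Conversely, suppose s³ ≡ 10 (mod 30). The only residue r in {0, …, 29} with r³ ≡ 10 (mod 30) is r = 10, so s ≡ 10 (mod 30).

Both directions hold.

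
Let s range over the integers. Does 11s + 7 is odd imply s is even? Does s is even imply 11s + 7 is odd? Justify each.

(⟹) Suppose 11s + 7 is odd. Since 11 is odd, 11s and s have the same parity, so 11s + 7 ≡ s + 7 (mod 2). As 7 is odd, 11s + 7 is odd exactly when s is even. Thus s is even.

(⟸) Conversely, suppose s is even; write s = 2j. Then 11s + 7 = 11·(2j) + 7 = 2·11j + 7, which is odd.

The biconditional holds.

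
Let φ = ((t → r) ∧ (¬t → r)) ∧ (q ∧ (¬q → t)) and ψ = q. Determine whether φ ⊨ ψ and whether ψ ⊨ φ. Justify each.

The forward direction holds; the converse fails.

(⇒) Assume the antecedent. If r is true, the antecedent forces (r = T, q = T, t = F) or (r = T, q = T, t = T), and q holds there. If r is false, the antecedent cannot hold. Either way q holds.

(⇐) This fails. Under r = F, q = T, t = F, the left side is false but the right side is true.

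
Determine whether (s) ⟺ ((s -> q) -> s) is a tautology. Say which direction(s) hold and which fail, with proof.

(⇒) Assume the antecedent. If q is true, the antecedent forces (q = T, s = T), and (s -> q) -> s holds there. If q is false, the antecedent forces (q = F, s = T), and (s -> q) -> s holds there. Either way (s -> q) -> s holds.

(⇐) Assume the antecedent. If q is true, the antecedent forces (q = T, s = T), and s holds there. If q is false, the antecedent forces (q = F, s = T), and s holds there. Either way s holds.

Both directions hold; the statement is true.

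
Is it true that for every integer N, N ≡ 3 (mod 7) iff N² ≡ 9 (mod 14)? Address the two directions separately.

(→) This fails: take N = 10. Then 10 ≡ 3 (mod 7), but 10² = 100 ≡ 2 (mod 14), not 9.

(←) This fails: take N = 11. Then 11² = 121 ≡ 9 (mod 14), yet 11 ≡ 4 (mod 7), not 3.

Neither implication holds.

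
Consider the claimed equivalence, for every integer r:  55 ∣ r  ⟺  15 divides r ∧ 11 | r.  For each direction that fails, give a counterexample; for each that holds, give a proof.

Forward direction. This fails: take r = 55. Certainly 55 ∣ 55, but 15 ∤ 55.

Converse. Suppose 15 ∣ r and 11 ∣ r. Any common multiple of 15 and 11 is a multiple of their lcm; here gcd(15, 11) = 1, so lcm(15, 11) = 15·11 = 165, so 165 ∣ r. Since 55 ∣ 165, it follows that 55 ∣ r.

Not equivalent: only (⇐) holds.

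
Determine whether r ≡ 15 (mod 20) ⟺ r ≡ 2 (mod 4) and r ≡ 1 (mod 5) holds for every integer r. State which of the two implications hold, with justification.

Neither direction holds.

(→) This fails: r = 15 gives 15 ≡ 15 (mod 20) but 15 ≡ 3 (mod 4), so the conjunction on the right does not hold.

(←) This fails: r = 6 satisfies both congruences on the right (6 ≡ 2 mod 4 and 6 ≡ 1 mod 5) yet 6 ≡ 6 (mod 20), not 15.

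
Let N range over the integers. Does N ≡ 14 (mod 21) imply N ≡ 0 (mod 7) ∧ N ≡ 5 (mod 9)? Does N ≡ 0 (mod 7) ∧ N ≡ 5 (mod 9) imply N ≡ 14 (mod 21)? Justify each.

Only the converse holds.

[⇐] If N ≡ 0 (mod 7) and N ≡ 5 (mod 9), then by the Chinese remainder theorem N ≡ 14 (mod 63). Since 14 ≡ 14 (mod 21) and 21 ∣ 63, we get N ≡ 14 (mod 21).

[⇒] This fails: N = 56 gives 56 ≡ 14 (mod 21) but 56 ≡ 2 (mod 9), so the conjunction on the right does not hold.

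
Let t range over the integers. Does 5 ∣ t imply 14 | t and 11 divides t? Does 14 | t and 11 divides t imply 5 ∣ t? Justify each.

(⇒) This fails: take t = 5. Certainly 5 ∣ 5, but 14 ∤ 5.

(⇐) This fails: take t = 154. Both 14 ∣ 154 and 11 ∣ 154, yet 154 is not a multiple of 5 (since 154 = 30·5 + 4), so 5 ∤ 154.

Neither implication holds.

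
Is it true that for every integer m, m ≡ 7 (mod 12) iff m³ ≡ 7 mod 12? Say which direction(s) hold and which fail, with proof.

The biconditional holds.

(→) Suppose m ≡ 7 (mod 12). Write m = 12j + 7. Then (12j + 7)³ = 1728j³ + 3024j² + 1764j + 343 = 12(144j³ + 252j² + 147j + 28) + 7, so m³ ≡ 7 (mod 12).

(←) For the converse, argue contrapositively. If m ≢ 7 (mod 12), then m is congruent to one of 0, 1, 2, 3, 4, 5, 6, 8, 9, 10, 11 modulo 12, and these give m³ ≡ 0, 1, 8, 3, 4, 5, 0, 8, 9, 4, 11 respectively — never 7.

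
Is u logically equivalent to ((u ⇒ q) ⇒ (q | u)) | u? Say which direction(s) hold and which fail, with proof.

The forward direction holds; the converse fails.

(⟹) Assume the antecedent. If u is true, ((u ⇒ q) ⇒ (q | u)) | u reduces to true regardless of the other variables. If u is false, the antecedent cannot hold. Either way ((u ⇒ q) ⇒ (q | u)) | u holds.

(⟸) This fails. Under u = F, q = T, the left side is false but the right side is true.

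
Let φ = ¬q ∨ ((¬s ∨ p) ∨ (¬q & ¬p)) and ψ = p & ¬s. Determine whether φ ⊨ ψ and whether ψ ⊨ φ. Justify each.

Not equivalent: only (⇐) holds.

Converse. Assume the antecedent. If s is true, the antecedent cannot hold. If s is false, ¬q ∨ ((¬s ∨ p) ∨ (¬q & ¬p)) reduces to true regardless of the other variables. Either way ¬q ∨ ((¬s ∨ p) ∨ (¬q & ¬p)) holds.

Forward direction. This fails. Under s = F, q = F, p = F, the left side is true but the right side is false.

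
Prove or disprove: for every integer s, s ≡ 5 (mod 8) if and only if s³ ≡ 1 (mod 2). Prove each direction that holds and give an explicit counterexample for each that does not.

(⟸) This fails: take s = 1. Then 1³ = 1 ≡ 1 (mod 2), yet 1 ≡ 1 (mod 8), not 5.

(⟹) Suppose s ≡ 5 (mod 8). Then s³ ≡ 5³ = 125 (mod 8), and since 2 ∣ 8, also s³ ≡ 1 (mod 2).

(⇒) holds; (⇐) fails.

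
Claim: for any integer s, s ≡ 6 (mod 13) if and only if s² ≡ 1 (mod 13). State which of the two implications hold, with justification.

Neither implication holds.

[⇒] This fails: take s = 6. Then 6 ≡ 6 (mod 13), but 6² = 36 ≡ 10 (mod 13), not 1.

[⇐] This fails: take s = 1. Then 1² = 1 ≡ 1 (mod 13), yet 1 ≡ 1 (mod 13), not 6.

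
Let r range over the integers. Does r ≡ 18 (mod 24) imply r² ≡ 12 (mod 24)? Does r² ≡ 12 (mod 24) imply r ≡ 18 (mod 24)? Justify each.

[⇒] Suppose r ≡ 18 (mod 24). Write r = 24j + 18. Then (24j + 18)² = 576j² + 864j + 324 = 24(24j² + 36j + 13) + 12, so r² ≡ 12 (mod 24).

[⇐] This fails: take r = 6. Then 6² = 36 ≡ 12 (mod 24), yet 6 ≡ 6 (mod 24), not 18.

The forward direction holds; the converse fails.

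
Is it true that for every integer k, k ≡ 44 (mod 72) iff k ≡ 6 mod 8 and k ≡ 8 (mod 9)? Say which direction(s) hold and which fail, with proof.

Neither direction holds.

(→) This fails: k = 44 gives 44 ≡ 44 (mod 72) but 44 ≡ 4 (mod 8), so the conjunction on the right does not hold.

(←) This fails: k = 62 satisfies both congruences on the right (62 ≡ 6 mod 8 and 62 ≡ 8 mod 9) yet 62 ≡ 62 (mod 72), not 44.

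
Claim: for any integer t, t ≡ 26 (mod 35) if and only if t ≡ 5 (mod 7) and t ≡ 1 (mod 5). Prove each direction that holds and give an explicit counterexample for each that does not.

Both directions hold.

(→) Suppose t ≡ 26 (mod 35); write t = 35j + 26. Since 7 ∣ 35, reducing mod 7 gives t ≡ 26 ≡ 5 (mod 7); since 5 ∣ 35, reducing mod 5 gives t ≡ 26 ≡ 1 (mod 5).

(←) Conversely, if t ≡ 5 (mod 7) and t ≡ 1 (mod 5), then by the Chinese remainder theorem t ≡ 26 (mod 35). This is exactly t ≡ 26 (mod 35).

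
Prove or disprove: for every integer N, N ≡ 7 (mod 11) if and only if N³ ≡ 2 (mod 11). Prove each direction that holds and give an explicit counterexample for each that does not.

(⟹) Suppose N ≡ 7 (mod 11). Write N = 11j + 7. Then (11j + 7)³ = 1331j³ + 2541j² + 1617j + 343 = 11(121j³ + 231j² + 147j + 31) + 2, so N³ ≡ 2 (mod 11).

(⟸) Conversely, suppose N³ ≡ 2 (mod 11). The only residue r in {0, …, 10} with r³ ≡ 2 (mod 11) is r = 7, so N ≡ 7 (mod 11).

The biconditional holds.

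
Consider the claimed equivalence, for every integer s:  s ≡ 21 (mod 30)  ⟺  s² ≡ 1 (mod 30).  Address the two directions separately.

(⟹) This fails: take s = 21. Then 21 ≡ 21 (mod 30), but 21² = 441 ≡ 21 (mod 30), not 1.

(⟸) This fails: take s = 1. Then 1² = 1 ≡ 1 (mod 30), yet 1 ≡ 1 (mod 30), not 21.

(⇒) fails and (⇐) fails.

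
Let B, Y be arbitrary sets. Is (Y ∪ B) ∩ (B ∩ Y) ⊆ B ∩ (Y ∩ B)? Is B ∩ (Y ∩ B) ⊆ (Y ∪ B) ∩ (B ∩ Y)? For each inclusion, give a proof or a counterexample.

The two sets are equal.

(⟸) Let x ∈ B ∩ (Y ∩ B). Then x ∈ B ∩ Y, from which x ∈ (Y ∪ B) ∩ (B ∩ Y).

(⟹) Let x ∈ (Y ∪ B) ∩ (B ∩ Y). Then x ∈ B ∩ Y, from which x ∈ B ∩ (Y ∩ B).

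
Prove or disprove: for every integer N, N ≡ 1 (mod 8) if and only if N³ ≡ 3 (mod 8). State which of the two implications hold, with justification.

[⇒] This fails: take N = 1. Then 1 ≡ 1 (mod 8), but 1³ = 1 ≡ 1 (mod 8), not 3.

[⇐] This fails: take N = 3. Then 3³ = 27 ≡ 3 (mod 8), yet 3 ≡ 3 (mod 8), not 1.

Both directions fail.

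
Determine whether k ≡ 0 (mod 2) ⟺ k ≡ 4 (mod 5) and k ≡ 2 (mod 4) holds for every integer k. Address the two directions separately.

(⇒) This fails: k = 0 gives 0 ≡ 0 (mod 2) but 0 ≡ 0 (mod 5), so the conjunction on the right does not hold.

(⇐) Conversely, if k ≡ 4 (mod 5) and k ≡ 2 (mod 4), then by the Chinese remainder theorem k ≡ 14 (mod 20). Since 14 ≡ 0 (mod 2) and 2 ∣ 20, we get k ≡ 0 (mod 2).

(⇒) fails; (⇐) holds.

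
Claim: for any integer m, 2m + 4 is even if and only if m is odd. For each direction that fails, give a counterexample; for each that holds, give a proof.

Only the converse holds.

(⟹) This fails: take m = 0. Then 2m + 4 = 4, which is even, yet m = 0 is even, not odd.

(⟸) Suppose m is odd. Since 2 is even, 2m is even for every m, so 2m + 4 has the same parity as 4, which is even. Hence 2m + 4 is even.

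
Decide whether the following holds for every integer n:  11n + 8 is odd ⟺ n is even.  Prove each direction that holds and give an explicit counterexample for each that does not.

Neither implication holds.

(⇒) This fails: n = 7 gives 11n + 8 = 85, which is odd, but 7 is odd, not even.

(⇐) This also fails: n = 4 is even, but 11n + 8 = 52 is even, not odd.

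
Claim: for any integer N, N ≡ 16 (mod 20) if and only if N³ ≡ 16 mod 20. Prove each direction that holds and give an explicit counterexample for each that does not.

(⟹) Suppose N ≡ 16 (mod 20). Write N = 20j + 16. Then (20j + 16)³ = 8000j³ + 19200j² + 15360j + 4096 = 20(400j³ + 960j² + 768j + 204) + 16, so N³ ≡ 16 (mod 20).

(⟸) This fails: take N = 6. Then 6³ = 216 ≡ 16 (mod 20), yet 6 ≡ 6 (mod 20), not 16.

The forward direction holds; the converse fails.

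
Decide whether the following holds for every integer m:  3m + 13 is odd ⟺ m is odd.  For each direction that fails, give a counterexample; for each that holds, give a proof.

Forward direction. This fails: m = 4 gives 3m + 13 = 25, which is odd, but 4 is even, not odd.

Converse. This also fails: m = 3 is odd, but 3m + 13 = 22 is even, not odd.

Neither implication holds.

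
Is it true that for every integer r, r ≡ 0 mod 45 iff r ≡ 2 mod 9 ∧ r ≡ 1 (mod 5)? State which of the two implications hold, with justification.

(⇒) fails and (⇐) fails.

(⟹) This fails: r = 0 gives 0 ≡ 0 (mod 45) but 0 ≡ 0 (mod 9), so the conjunction on the right does not hold.

(⟸) This fails: r = 11 satisfies both congruences on the right (11 ≡ 2 mod 9 and 11 ≡ 1 mod 5) yet 11 ≡ 11 (mod 45), not 0.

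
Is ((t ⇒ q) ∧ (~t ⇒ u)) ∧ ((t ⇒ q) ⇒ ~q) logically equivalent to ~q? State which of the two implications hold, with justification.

(←) This fails. Under u = F, q = F, t = F, the left side is false but the right side is true.

(→) Assume the antecedent. If u is true, the antecedent forces (u = T, q = F, t = F), and ~q holds there. If u is false, the antecedent cannot hold. Either way ~q holds.

Only the forward direction holds.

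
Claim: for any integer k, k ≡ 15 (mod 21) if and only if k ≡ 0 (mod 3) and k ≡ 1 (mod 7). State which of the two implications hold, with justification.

(→) Suppose k ≡ 15 (mod 21); write k = 21j + 15. Since 3 ∣ 21, reducing mod 3 gives k ≡ 15 ≡ 0 (mod 3); since 7 ∣ 21, reducing mod 7 gives k ≡ 15 ≡ 1 (mod 7).

(←) Conversely, if k ≡ 0 (mod 3) and k ≡ 1 (mod 7), then by the Chinese remainder theorem k ≡ 15 (mod 21). This is exactly k ≡ 15 (mod 21).

Both directions hold.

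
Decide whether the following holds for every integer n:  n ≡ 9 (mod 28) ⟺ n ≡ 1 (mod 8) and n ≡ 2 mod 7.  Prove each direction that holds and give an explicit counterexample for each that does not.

Not equivalent: only (⇐) holds.

Converse. If n ≡ 1 (mod 8) and n ≡ 2 (mod 7), then by the Chinese remainder theorem n ≡ 9 (mod 56). Since 9 ≡ 9 (mod 28) and 28 ∣ 56, we get n ≡ 9 (mod 28).

Forward direction. This fails: n = 37 gives 37 ≡ 9 (mod 28) but 37 ≡ 5 (mod 8), so the conjunction on the right does not hold.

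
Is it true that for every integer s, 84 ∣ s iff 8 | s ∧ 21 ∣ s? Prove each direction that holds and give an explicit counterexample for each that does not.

Not equivalent: only (⇐) holds.

(⇒) This fails: take s = 84. Certainly 84 ∣ 84, but 8 ∤ 84.

(⇐) Suppose 8 ∣ s and 21 ∣ s. Any common multiple of 8 and 21 is a multiple of their lcm; here gcd(8, 21) = 1, so lcm(8, 21) = 8·21 = 168, so 168 ∣ s. Since 84 ∣ 168, it follows that 84 ∣ s.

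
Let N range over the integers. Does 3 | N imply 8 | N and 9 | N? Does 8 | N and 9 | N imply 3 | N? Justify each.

The forward direction fails; the converse holds.

(⟸) Suppose 8 ∣ N and 9 ∣ N. Any common multiple of 8 and 9 is a multiple of their lcm; here gcd(8, 9) = 1, so lcm(8, 9) = 8·9 = 72, so 72 ∣ N. Since 3 ∣ 72, it follows that 3 ∣ N.

(⟹) This fails: take N = 3. Certainly 3 ∣ 3, but 8 ∤ 3.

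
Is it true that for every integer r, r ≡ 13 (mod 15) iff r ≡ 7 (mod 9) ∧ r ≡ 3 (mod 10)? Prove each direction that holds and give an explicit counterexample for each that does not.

Only the reverse direction holds.

(⟹) This fails: r = 73 gives 73 ≡ 13 (mod 15) but 73 ≡ 1 (mod 9), so the conjunction on the right does not hold.

(⟸) Conversely, if r ≡ 7 (mod 9) and r ≡ 3 (mod 10), then by the Chinese remainder theorem r ≡ 43 (mod 90). Since 43 ≡ 13 (mod 15) and 15 ∣ 90, we get r ≡ 13 (mod 15).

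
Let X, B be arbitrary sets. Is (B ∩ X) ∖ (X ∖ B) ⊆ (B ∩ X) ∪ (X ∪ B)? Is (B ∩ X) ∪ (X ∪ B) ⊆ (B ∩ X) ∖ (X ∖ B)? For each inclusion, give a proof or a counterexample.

Forward inclusion. Let x ∈ (B ∩ X) ∖ (X ∖ B). Then x ∈ X ∩ B, from which x ∈ (B ∩ X) ∪ (X ∪ B).

Reverse inclusion. This inclusion fails. Take X = {1}, B = ∅; then 1 ∈ (B ∩ X) ∪ (X ∪ B) but 1 ∉ (B ∩ X) ∖ (X ∖ B).

Only the forward inclusion holds.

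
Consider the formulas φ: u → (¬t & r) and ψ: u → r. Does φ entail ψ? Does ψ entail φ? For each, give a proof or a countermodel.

(⟹) Assume the antecedent. If r is true, u → r reduces to true regardless of the other variables. If r is false, the antecedent forces (r = F, u = F, t = F) or (r = F, u = F, t = T), and u → r holds there. Either way u → r holds.

(⟸) This fails. Under r = T, u = T, t = T, the left side is false but the right side is true.

(⇒) holds; (⇐) fails.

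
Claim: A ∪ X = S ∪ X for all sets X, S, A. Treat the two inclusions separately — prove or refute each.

(⟹) This inclusion fails. Take X = ∅, S = ∅, A = {1}; then 1 ∈ A ∪ X but 1 ∉ S ∪ X.

(⟸) This inclusion fails. Take X = ∅, S = {1}, A = ∅; then 1 ∈ S ∪ X but 1 ∉ A ∪ X.

Neither inclusion holds.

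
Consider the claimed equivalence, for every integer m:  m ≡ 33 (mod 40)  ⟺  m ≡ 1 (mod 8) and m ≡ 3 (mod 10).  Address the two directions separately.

Both implications hold.

(⟸) If m ≡ 1 (mod 8) and m ≡ 3 (mod 10), then by the Chinese remainder theorem m ≡ 33 (mod 40). This is exactly m ≡ 33 (mod 40).

(⟹) Suppose m ≡ 33 (mod 40); write m = 40j + 33. Since 8 ∣ 40, reducing mod 8 gives m ≡ 33 ≡ 1 (mod 8); since 10 ∣ 40, reducing mod 10 gives m ≡ 33 ≡ 3 (mod 10).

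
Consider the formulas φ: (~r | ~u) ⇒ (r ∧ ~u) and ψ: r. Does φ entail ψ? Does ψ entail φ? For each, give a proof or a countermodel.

Equivalent; both directions hold.

(⇐) Assume the antecedent. If u is true, the antecedent forces (u = T, r = T), and (~r | ~u) ⇒ (r ∧ ~u) holds there. If u is false, the antecedent forces (u = F, r = T), and (~r | ~u) ⇒ (r ∧ ~u) holds there. Either way (~r | ~u) ⇒ (r ∧ ~u) holds.

(⇒) Assume the antecedent. If u is true, the antecedent forces (u = T, r = T), and r holds there. If u is false, the antecedent forces (u = F, r = T), and r holds there. Either way r holds.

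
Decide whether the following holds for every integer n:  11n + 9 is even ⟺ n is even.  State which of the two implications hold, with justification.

(⟹) This fails: n = 3 gives 11n + 9 = 42, which is even, but 3 is odd, not even.

(⟸) This also fails: n = 2 is even, but 11n + 9 = 31 is odd, not even.

(⇒) fails and (⇐) fails.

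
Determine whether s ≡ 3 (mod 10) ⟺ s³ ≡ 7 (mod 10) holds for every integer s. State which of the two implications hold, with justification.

Both implications hold.

(←) For the converse, argue contrapositively. If s ≢ 3 (mod 10), then s is congruent to one of 0, 1, 2, 4, 5, 6, 7, 8, 9 modulo 10, and these give s³ ≡ 0, 1, 8, 4, 5, 6, 3, 2, 9 respectively — never 7.

(→) Suppose s ≡ 3 (mod 10). Write s = 10j + 3. Then (10j + 3)³ = 1000j³ + 900j² + 270j + 27 = 10(100j³ + 90j² + 27j + 2) + 7, so s³ ≡ 7 (mod 10).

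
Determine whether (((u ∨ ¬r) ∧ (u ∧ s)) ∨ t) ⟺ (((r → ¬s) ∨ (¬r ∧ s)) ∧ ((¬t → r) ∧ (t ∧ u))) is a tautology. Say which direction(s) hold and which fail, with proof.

Only the reverse direction holds.

[⇒] This fails. Under t = T, s = F, r = F, u = F, the left side is true but the right side is false.

[⇐] Assume the antecedent. If t is true, ((u ∨ ¬r) ∧ (u ∧ s)) ∨ t reduces to true regardless of the other variables. If t is false, the antecedent cannot hold. Either way ((u ∨ ¬r) ∧ (u ∧ s)) ∨ t holds.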